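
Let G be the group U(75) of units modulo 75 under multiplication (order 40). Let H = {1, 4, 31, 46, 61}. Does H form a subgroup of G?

4 ∈ H but its inverse 19 ∉ H, so H is not a subgroup.

No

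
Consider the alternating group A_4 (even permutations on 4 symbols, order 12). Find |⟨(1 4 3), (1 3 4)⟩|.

|⟨(1 4 3)⟩| = 3 and |⟨(1 3 4)⟩| = 3, so |H| is a multiple of lcm(3, 3) = 3 and divides |G| = 12.
Closing under the operation: H = {e, (1 3 4), (1 4 3)}, so |H| = 3.

3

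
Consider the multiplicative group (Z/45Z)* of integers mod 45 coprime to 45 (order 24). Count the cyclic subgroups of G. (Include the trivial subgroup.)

Group the elements of G by the cyclic subgroup they generate; each cyclic subgroup of order d accounts for φ(d) elements.
Cyclic subgroups by order — order 1: 1; order 2: 3; order 3: 1; order 4: 2; order 6: 3; order 12: 2.
Total: 12.

12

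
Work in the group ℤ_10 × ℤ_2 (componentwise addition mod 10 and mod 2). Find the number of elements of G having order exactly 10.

12

An element (a,b) has order lcm(ord(a), ord(b)); count pairs with lcm equal to 10.
Enumerating gives 12 such elements.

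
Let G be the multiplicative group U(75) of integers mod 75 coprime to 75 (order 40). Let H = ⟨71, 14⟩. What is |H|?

|⟨71⟩| = 10 and |⟨14⟩| = 10, so |H| is a multiple of lcm(10, 10) = 10 and divides |G| = 40.
Closing under the operation: H = {1, 4, 11, 14, 16, 19, 26, 29, 31, 34, 41, 44, 46, 49, 56, 59, 61, 64, 71, 74}, so |H| = 20.

20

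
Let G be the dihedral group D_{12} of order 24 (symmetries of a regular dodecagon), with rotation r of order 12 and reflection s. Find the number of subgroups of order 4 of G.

7

|G| = 24 and 4 | 24, so subgroups of order 4 are possible by Lagrange.
The subgroups of order 4 are: {e, r^6, r^4s, r^10s}; {e, r^6, r^5s, r^11s}; {e, r^6, r^2s, r^8s}; {e, r^3, r^6, r^9}; … (7 in all).
So G has 7 subgroups of order 4.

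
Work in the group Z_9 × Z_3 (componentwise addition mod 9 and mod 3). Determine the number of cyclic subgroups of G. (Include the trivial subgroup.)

8

Group the elements of G by the cyclic subgroup they generate; each cyclic subgroup of order d accounts for φ(d) elements.
Cyclic subgroups by order — order 1: 1; order 3: 4; order 9: 3.
Total: 8.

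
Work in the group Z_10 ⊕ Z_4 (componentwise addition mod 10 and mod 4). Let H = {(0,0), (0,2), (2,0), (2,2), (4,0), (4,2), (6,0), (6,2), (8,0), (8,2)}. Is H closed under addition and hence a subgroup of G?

|H| = 10 divides |G| = 40, consistent with Lagrange.
H contains the identity, every element's inverse is in H, and H is closed under +: it is a subgroup.
In fact H = ⟨(6,2)⟩.

Yes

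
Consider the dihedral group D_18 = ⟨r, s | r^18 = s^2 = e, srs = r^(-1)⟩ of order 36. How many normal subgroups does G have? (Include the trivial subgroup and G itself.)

9

G has 45 subgroups. Checking conjugation-invariance by order — order 1: 1/1 normal; order 2: 1/19 normal; order 3: 1/1 normal; order 4: 0/9 normal; order 6: 1/7 normal; order 9: 1/1 normal; order 12: 0/3 normal; order 18: 3/3 normal; order 36: 1/1 normal.
Total normal subgroups: 9.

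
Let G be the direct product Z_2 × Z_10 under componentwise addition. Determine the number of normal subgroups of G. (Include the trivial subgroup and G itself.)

G is abelian, so every subgroup is normal.
G has 10 subgroups in total, hence 10 normal subgroups.

10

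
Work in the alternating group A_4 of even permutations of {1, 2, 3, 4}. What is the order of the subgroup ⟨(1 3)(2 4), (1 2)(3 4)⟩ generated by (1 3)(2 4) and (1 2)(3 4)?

|⟨(1 3)(2 4)⟩| = 2 and |⟨(1 2)(3 4)⟩| = 2, so |H| is a multiple of lcm(2, 2) = 2 and divides |G| = 12.
Closing under the operation: H = {e, (1 2)(3 4), (1 3)(2 4), (1 4)(2 3)}, so |H| = 4.

4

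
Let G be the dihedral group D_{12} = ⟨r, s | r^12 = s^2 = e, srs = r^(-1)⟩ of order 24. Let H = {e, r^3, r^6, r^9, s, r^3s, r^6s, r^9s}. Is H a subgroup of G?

Yes

|H| = 8 divides |G| = 24, consistent with Lagrange.
H contains the identity, every element's inverse is in H, and H is closed under ·: it is a subgroup.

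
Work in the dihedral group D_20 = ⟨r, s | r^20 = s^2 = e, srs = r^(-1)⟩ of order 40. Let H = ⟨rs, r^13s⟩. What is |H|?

10

|⟨rs⟩| = 2 and |⟨r^13s⟩| = 2, so |H| is a multiple of lcm(2, 2) = 2 and divides |G| = 40.
Closing under the operation: H = {e, r^4, r^8, r^12, r^16, rs, r^5s, r^9s, r^13s, r^17s}, so |H| = 10.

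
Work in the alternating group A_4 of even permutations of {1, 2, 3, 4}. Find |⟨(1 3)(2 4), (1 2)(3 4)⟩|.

|⟨(1 3)(2 4)⟩| = 2 and |⟨(1 2)(3 4)⟩| = 2, so |H| is a multiple of lcm(2, 2) = 2 and divides |G| = 12.
Closing under the operation: H = {e, (1 2)(3 4), (1 3)(2 4), (1 4)(2 3)}, so |H| = 4.

4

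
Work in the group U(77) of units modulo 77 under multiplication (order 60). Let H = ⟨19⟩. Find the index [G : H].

|⟨19⟩| = 30 and |G| = 60.
By Lagrange, [G : H] = |G|/|H| = 60/30 = 2.

2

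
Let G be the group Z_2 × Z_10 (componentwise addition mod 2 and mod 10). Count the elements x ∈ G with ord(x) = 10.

An element (a,b) has order lcm(ord(a), ord(b)); count pairs with lcm equal to 10.
Enumerating gives 12 such elements.

12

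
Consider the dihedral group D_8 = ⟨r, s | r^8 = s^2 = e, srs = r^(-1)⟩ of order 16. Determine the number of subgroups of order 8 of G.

3

|G| = 16 and 8 | 16, so subgroups of order 8 are possible by Lagrange.
The subgroups of order 8 are: {e, r, r^2, r^3, r^4, r^5, r^6, r^7}; {e, r^2, r^4, r^6, s, r^2s, r^4s, r^6s}; {e, r^2, r^4, r^6, rs, r^3s, r^5s, r^7s}.
So G has 3 subgroups of order 8.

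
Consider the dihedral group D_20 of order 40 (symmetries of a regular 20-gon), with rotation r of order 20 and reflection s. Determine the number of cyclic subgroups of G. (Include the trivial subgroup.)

26

Group the elements of G by the cyclic subgroup they generate; each cyclic subgroup of order d accounts for φ(d) elements.
Cyclic subgroups by order — order 1: 1; order 2: 21; order 4: 1; order 5: 1; order 10: 1; order 20: 1.
Total: 26.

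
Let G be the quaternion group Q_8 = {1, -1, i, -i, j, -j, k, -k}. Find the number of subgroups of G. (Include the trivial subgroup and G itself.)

6

|G| = 8, so by Lagrange every subgroup order divides 8. Divisors: 1, 2, 4, 8.
Subgroups by order — order 1: 1; order 2: 1; order 4: 3; order 8: 1.
Total: 1 + 1 + 3 + 1 = 6.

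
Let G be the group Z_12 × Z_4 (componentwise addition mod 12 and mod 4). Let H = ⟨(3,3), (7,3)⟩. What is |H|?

|⟨(3,3)⟩| = 4 and |⟨(7,3)⟩| = 12, so |H| is a multiple of lcm(4, 12) = 12 and divides |G| = 48.
Closing under the operation: H = {(0,0), (1,1), (2,2), (3,3), (4,0), (5,1), (6,2), (7,3), (8,0), (9,1), (10,2), (11,3)}, so |H| = 12.

12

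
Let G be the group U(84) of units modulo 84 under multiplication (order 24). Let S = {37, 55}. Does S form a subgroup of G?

The identity 1 ∉ S, so S is not a subgroup.

No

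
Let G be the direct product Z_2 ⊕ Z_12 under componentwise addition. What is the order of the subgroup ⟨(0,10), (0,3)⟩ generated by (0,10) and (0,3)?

|⟨(0,10)⟩| = 6 and |⟨(0,3)⟩| = 4, so |H| is a multiple of lcm(6, 4) = 12 and divides |G| = 24.
Closing under the operation: H = {(0,0), (0,1), (0,2), (0,3), (0,4), (0,5), (0,6), (0,7), (0,8), (0,9), (0,10), (0,11)}, so |H| = 12.

12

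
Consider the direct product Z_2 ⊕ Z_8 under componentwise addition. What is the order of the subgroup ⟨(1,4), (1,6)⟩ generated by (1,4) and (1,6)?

8

|⟨(1,4)⟩| = 2 and |⟨(1,6)⟩| = 4, so |H| is a multiple of lcm(2, 4) = 4 and divides |G| = 16.
Closing under the operation: H = {(0,0), (0,2), (0,4), (0,6), (1,0), (1,2), (1,4), (1,6)}, so |H| = 8.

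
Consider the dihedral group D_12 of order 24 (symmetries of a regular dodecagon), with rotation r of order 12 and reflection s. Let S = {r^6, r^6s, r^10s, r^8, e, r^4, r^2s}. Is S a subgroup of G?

No

|S| = 7 does not divide |G| = 24, so by Lagrange S is not a subgroup.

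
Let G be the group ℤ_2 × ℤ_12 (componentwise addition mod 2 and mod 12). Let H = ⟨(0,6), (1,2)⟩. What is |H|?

12

|⟨(0,6)⟩| = 2 and |⟨(1,2)⟩| = 6, so |H| is a multiple of lcm(2, 6) = 6 and divides |G| = 24.
Closing under the operation: H = {(0,0), (0,2), (0,4), (0,6), (0,8), (0,10), (1,0), (1,2), (1,4), (1,6), (1,8), (1,10)}, so |H| = 12.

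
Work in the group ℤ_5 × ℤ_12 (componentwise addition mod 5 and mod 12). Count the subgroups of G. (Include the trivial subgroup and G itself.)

|G| = 60, so by Lagrange every subgroup order divides 60. Divisors: 1, 2, 3, 4, 5, 6, 10, 12, 15, 20, 30, 60.
Subgroups by order — order 1: 1; order 2: 1; order 3: 1; order 4: 1; order 5: 1; order 6: 1; order 10: 1; order 12: 1; order 15: 1; order 20: 1; order 30: 1; order 60: 1.
Total: 1 + 1 + 1 + 1 + 1 + 1 + 1 + 1 + 1 + 1 + 1 + 1 = 12.

12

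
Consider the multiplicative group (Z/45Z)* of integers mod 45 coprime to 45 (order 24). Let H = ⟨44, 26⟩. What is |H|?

|⟨44⟩| = 2 and |⟨26⟩| = 2, so |H| is a multiple of lcm(2, 2) = 2 and divides |G| = 24.
Closing under the operation: H = {1, 19, 26, 44}, so |H| = 4.

4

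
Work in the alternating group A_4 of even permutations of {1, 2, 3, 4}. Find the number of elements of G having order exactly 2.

3

The elements of order 2 are: (1 2)(3 4), (1 3)(2 4), (1 4)(2 3).
That's 3.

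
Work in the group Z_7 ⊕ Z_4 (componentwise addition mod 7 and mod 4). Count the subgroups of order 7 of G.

|G| = 28 and 7 | 28, so subgroups of order 7 are possible by Lagrange.
The subgroups of order 7 are: {(0,0), (1,0), (2,0), (3,0), (4,0), (5,0), (6,0)}.
So G has 1 subgroup of order 7.

1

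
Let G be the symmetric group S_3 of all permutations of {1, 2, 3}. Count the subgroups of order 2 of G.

3

|G| = 6 and 2 | 6, so subgroups of order 2 are possible by Lagrange.
The subgroups of order 2 are: {e, (1 2)}; {e, (1 3)}; {e, (2 3)}.
So G has 3 subgroups of order 2.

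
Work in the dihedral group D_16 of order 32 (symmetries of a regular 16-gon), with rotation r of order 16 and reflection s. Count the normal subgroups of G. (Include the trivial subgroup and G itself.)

8

G has 36 subgroups. Checking conjugation-invariance by order — order 1: 1/1 normal; order 2: 1/17 normal; order 4: 1/9 normal; order 8: 1/5 normal; order 16: 3/3 normal; order 32: 1/1 normal.
Total normal subgroups: 8.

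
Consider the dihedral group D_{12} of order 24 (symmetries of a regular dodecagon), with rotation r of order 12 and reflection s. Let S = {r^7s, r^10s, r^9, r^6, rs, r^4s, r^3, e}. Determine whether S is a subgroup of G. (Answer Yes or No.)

|S| = 8 divides |G| = 24, consistent with Lagrange.
S contains the identity, every element's inverse is in S, and S is closed under ·: it is a subgroup.

Yes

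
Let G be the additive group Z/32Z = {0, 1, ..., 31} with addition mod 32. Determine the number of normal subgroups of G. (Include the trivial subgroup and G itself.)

6

G is abelian, so every subgroup is normal.
G has 6 subgroups in total, hence 6 normal subgroups.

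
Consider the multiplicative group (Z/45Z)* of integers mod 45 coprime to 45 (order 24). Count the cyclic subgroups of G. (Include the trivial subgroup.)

Each element a generates a cyclic subgroup ⟨a⟩; distinct elements may generate the same one (a cyclic group of order d has φ(d) generators).
Cyclic subgroups by order — order 1: 1; order 2: 3; order 3: 1; order 4: 2; order 6: 3; order 12: 2.
Total: 12.

12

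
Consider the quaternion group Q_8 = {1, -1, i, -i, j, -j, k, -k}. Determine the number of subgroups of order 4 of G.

3

|G| = 8 and 4 | 8, so subgroups of order 4 are possible by Lagrange.
The subgroups of order 4 are: {1, -1, i, -i}; {1, -1, j, -j}; {1, -1, k, -k}.
So G has 3 subgroups of order 4.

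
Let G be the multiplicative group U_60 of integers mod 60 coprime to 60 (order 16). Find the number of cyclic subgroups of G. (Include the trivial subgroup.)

Each element a generates a cyclic subgroup ⟨a⟩; distinct elements may generate the same one (a cyclic group of order d has φ(d) generators).
Cyclic subgroups by order — order 1: 1; order 2: 7; order 4: 4.
Total: 12.

12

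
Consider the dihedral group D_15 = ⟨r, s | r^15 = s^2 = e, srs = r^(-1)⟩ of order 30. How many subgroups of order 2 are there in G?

15

|G| = 30 and 2 | 30, so subgroups of order 2 are possible by Lagrange.
The subgroups of order 2 are: {e, r^10s}; {e, r^11s}; {e, r^12s}; {e, r^13s}; … (15 in all).
So G has 15 subgroups of order 2.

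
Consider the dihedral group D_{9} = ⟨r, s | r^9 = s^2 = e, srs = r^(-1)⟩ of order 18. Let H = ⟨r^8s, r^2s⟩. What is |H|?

6

|⟨r^8s⟩| = 2 and |⟨r^2s⟩| = 2, so |H| is a multiple of lcm(2, 2) = 2 and divides |G| = 18.
Closing under the operation: H = {e, r^3, r^6, r^2s, r^5s, r^8s}, so |H| = 6.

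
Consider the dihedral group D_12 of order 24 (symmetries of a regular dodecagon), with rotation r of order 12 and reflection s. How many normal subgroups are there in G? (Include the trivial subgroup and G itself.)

9

G has 34 subgroups. Checking conjugation-invariance by order — order 1: 1/1 normal; order 2: 1/13 normal; order 3: 1/1 normal; order 4: 1/7 normal; order 6: 1/5 normal; order 8: 0/3 normal; order 12: 3/3 normal; order 24: 1/1 normal.
Total normal subgroups: 9.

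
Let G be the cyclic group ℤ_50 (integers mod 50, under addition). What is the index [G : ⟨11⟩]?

|⟨11⟩| = 50 and |G| = 50.
By Lagrange, [G : H] = |G|/|H| = 50/50 = 1.

1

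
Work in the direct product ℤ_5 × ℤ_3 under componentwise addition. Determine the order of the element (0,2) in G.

3

The order of (0,2) in Z_5 × Z_3 is lcm(ord(0) in Z_5, ord(2) in Z_3).
ord(0) = 1 and ord(2) = 3, so |⟨(0,2)⟩| = lcm(1, 3) = 3.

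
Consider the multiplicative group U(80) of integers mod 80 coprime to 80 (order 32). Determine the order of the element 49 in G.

Compute successive powers of 49 mod 80: 49, 1; 49^2 ≡ 1 (mod 80).
So |⟨49⟩| = 2.

2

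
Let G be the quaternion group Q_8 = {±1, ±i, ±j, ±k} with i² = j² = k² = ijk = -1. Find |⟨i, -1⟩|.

|⟨i⟩| = 4 and |⟨-1⟩| = 2, so |H| is a multiple of lcm(4, 2) = 4 and divides |G| = 8.
Closing under the operation: H = {1, -1, i, -i}, so |H| = 4.

4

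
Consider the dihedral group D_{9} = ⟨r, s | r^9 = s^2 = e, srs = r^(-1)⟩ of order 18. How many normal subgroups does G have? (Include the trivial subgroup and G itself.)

G has 16 subgroups. Checking conjugation-invariance by order — order 1: 1/1 normal; order 2: 0/9 normal; order 3: 1/1 normal; order 6: 0/3 normal; order 9: 1/1 normal; order 18: 1/1 normal.
Total normal subgroups: 4.

4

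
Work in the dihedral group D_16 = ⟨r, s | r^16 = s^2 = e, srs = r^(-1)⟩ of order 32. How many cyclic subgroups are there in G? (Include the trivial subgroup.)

Each element a generates a cyclic subgroup ⟨a⟩; distinct elements may generate the same one (a cyclic group of order d has φ(d) generators).
Cyclic subgroups by order — order 1: 1; order 2: 17; order 4: 1; order 8: 1; order 16: 1.
Total: 21.

21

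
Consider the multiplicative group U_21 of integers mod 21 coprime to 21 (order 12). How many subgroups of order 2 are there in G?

3

|G| = 12 and 2 | 12, so subgroups of order 2 are possible by Lagrange.
The subgroups of order 2 are: {1, 13}; {1, 20}; {1, 8}.
So G has 3 subgroups of order 2.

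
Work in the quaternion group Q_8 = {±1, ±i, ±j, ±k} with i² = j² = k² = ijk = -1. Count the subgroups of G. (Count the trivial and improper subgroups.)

6

|G| = 8, so by Lagrange every subgroup order divides 8. Divisors: 1, 2, 4, 8.
Subgroups by order — order 1: 1; order 2: 1; order 4: 3; order 8: 1.
Total: 1 + 1 + 3 + 1 = 6.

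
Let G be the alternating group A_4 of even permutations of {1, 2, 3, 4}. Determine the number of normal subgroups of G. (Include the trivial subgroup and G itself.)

3

G has 10 subgroups. Checking conjugation-invariance by order — order 1: 1/1 normal; order 2: 0/3 normal; order 3: 0/4 normal; order 4: 1/1 normal; order 12: 1/1 normal.
Total normal subgroups: 3.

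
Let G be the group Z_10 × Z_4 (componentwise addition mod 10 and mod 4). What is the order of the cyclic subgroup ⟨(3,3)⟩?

20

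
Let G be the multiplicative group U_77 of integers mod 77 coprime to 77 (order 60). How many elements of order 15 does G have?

The elements of order 15 are: 4, 9, 16, 25, 37, 53, 58, 60.
That's 8.

8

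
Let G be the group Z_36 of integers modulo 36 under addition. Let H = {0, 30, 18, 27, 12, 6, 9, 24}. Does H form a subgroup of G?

No

|H| = 8 does not divide |G| = 36, so by Lagrange H is not a subgroup.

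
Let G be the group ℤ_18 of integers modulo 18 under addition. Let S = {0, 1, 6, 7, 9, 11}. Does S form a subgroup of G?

1 ∈ S but its inverse 17 ∉ S, so S is not a subgroup.

No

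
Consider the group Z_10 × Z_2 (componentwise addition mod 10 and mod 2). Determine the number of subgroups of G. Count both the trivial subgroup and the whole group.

|G| = 20, so by Lagrange every subgroup order divides 20. Divisors: 1, 2, 4, 5, 10, 20.
Subgroups by order — order 1: 1; order 2: 3; order 4: 1; order 5: 1; order 10: 3; order 20: 1.
Total: 1 + 3 + 1 + 1 + 3 + 1 = 10.

10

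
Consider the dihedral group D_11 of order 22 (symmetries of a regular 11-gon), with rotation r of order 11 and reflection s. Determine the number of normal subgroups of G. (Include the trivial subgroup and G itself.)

G has 14 subgroups. Checking conjugation-invariance by order — order 1: 1/1 normal; order 2: 0/11 normal; order 11: 1/1 normal; order 22: 1/1 normal.
Total normal subgroups: 3.

3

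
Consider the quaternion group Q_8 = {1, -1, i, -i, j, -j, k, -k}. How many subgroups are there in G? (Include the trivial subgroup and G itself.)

|G| = 8, so by Lagrange every subgroup order divides 8. Divisors: 1, 2, 4, 8.
Subgroups by order — order 1: 1; order 2: 1; order 4: 3; order 8: 1.
Total: 1 + 1 + 3 + 1 = 6.

6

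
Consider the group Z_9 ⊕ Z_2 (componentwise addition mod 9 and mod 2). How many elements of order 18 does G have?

An element (a,b) has order lcm(ord(a), ord(b)); count pairs with lcm equal to 18.
Enumerating gives 6 such elements.

6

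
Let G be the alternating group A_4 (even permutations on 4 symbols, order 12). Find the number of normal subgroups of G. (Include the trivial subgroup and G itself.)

3

G has 10 subgroups. Checking conjugation-invariance by order — order 1: 1/1 normal; order 2: 0/3 normal; order 3: 0/4 normal; order 4: 1/1 normal; order 12: 1/1 normal.
Total normal subgroups: 3.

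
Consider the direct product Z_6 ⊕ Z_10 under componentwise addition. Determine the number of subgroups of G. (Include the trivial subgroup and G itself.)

|G| = 60, so by Lagrange every subgroup order divides 60. Divisors: 1, 2, 3, 4, 5, 6, 10, 12, 15, 20, 30, 60.
Subgroups by order — order 1: 1; order 2: 3; order 3: 1; order 4: 1; order 5: 1; order 6: 3; order 10: 3; order 12: 1; order 15: 1; order 20: 1; order 30: 3; order 60: 1.
Total: 1 + 3 + 1 + 1 + 1 + 3 + 3 + 1 + 1 + 1 + 3 + 1 = 20.

20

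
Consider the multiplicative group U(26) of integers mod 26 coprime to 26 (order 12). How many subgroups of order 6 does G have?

1

|G| = 12 and 6 | 12, so subgroups of order 6 are possible by Lagrange.
The subgroups of order 6 are: {1, 3, 9, 17, 23, 25}.
So G has 1 subgroup of order 6.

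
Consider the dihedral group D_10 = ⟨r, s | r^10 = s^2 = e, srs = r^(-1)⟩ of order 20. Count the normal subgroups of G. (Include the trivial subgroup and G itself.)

G has 22 subgroups. Checking conjugation-invariance by order — order 1: 1/1 normal; order 2: 1/11 normal; order 4: 0/5 normal; order 5: 1/1 normal; order 10: 3/3 normal; order 20: 1/1 normal.
Total normal subgroups: 7.

7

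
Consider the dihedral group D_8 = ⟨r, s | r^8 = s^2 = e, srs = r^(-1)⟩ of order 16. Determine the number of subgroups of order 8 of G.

|G| = 16 and 8 | 16, so subgroups of order 8 are possible by Lagrange.
The subgroups of order 8 are: {e, r, r^2, r^3, r^4, r^5, r^6, r^7}; {e, r^2, r^4, r^6, s, r^2s, r^4s, r^6s}; {e, r^2, r^4, r^6, rs, r^3s, r^5s, r^7s}.
So G has 3 subgroups of order 8.

3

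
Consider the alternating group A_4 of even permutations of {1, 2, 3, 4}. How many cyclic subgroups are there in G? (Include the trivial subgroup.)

Group the elements of G by the cyclic subgroup they generate; each cyclic subgroup of order d accounts for φ(d) elements.
Cyclic subgroups by order — order 1: 1; order 2: 3; order 3: 4.
Total: 8.

8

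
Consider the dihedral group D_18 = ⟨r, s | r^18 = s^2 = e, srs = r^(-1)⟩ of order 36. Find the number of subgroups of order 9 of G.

1

|G| = 36 and 9 | 36, so subgroups of order 9 are possible by Lagrange.
The subgroups of order 9 are: {e, r^2, r^4, r^6, r^8, r^10, r^12, r^14, r^16}.
So G has 1 subgroup of order 9.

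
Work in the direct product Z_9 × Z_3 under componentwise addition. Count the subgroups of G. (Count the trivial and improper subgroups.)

|G| = 27, so by Lagrange every subgroup order divides 27. Divisors: 1, 3, 9, 27.
Subgroups by order — order 1: 1; order 3: 4; order 9: 4; order 27: 1.
Total: 1 + 4 + 4 + 1 = 10.

10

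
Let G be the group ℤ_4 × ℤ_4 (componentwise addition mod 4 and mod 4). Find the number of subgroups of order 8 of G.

3

|G| = 16 and 8 | 16, so subgroups of order 8 are possible by Lagrange.
The subgroups of order 8 are: {(0,0), (0,1), (0,2), (0,3), (2,0), (2,1), (2,2), (2,3)}; {(0,0), (0,2), (1,0), (1,2), (2,0), (2,2), (3,0), (3,2)}; {(0,0), (0,2), (1,1), (1,3), (2,0), (2,2), (3,1), (3,3)}.
So G has 3 subgroups of order 8.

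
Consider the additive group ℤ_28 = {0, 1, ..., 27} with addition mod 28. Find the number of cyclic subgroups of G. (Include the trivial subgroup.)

6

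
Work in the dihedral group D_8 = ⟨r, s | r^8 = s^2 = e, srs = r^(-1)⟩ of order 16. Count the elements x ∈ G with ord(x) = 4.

2

The elements of order 4 are: r^2, r^6.
That's 2.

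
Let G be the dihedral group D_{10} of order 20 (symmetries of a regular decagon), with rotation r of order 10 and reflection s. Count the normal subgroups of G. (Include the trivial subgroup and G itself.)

7

G has 22 subgroups. Checking conjugation-invariance by order — order 1: 1/1 normal; order 2: 1/11 normal; order 4: 0/5 normal; order 5: 1/1 normal; order 10: 3/3 normal; order 20: 1/1 normal.
Total normal subgroups: 7.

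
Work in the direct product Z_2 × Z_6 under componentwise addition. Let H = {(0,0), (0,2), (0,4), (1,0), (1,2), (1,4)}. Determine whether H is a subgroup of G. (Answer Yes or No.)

Yes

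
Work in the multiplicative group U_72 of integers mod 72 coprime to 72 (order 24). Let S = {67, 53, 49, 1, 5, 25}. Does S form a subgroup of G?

67 ∈ S but its inverse 43 ∉ S, so S is not a subgroup.

No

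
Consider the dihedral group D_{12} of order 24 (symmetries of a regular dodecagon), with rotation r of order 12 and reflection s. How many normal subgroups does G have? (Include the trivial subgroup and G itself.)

G has 34 subgroups. Checking conjugation-invariance by order — order 1: 1/1 normal; order 2: 1/13 normal; order 3: 1/1 normal; order 4: 1/7 normal; order 6: 1/5 normal; order 8: 0/3 normal; order 12: 3/3 normal; order 24: 1/1 normal.
Total normal subgroups: 9.

9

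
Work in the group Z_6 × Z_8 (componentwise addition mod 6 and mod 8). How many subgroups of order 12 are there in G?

|G| = 48 and 12 | 48, so subgroups of order 12 are possible by Lagrange.
The subgroups of order 12 are: {(0,0), (0,2), (0,4), (0,6), (2,0), (2,2), (2,4), (2,6), (4,0), (4,2), (4,4), (4,6)}; {(0,0), (0,4), (1,0), (1,4), (2,0), (2,4), (3,0), (3,4), (4,0), (4,4), (5,0), (5,4)}; {(0,0), (0,4), (1,2), (1,6), (2,0), (2,4), (3,2), (3,6), (4,0), (4,4), (5,2), (5,6)}.
So G has 3 subgroups of order 12.

3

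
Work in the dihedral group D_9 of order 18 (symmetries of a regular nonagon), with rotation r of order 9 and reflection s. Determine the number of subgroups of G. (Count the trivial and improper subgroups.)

|G| = 18, so by Lagrange every subgroup order divides 18. Divisors: 1, 2, 3, 6, 9, 18.
Subgroups by order — order 1: 1; order 2: 9; order 3: 1; order 6: 3; order 9: 1; order 18: 1.
Total: 1 + 9 + 1 + 3 + 1 + 1 = 16.

16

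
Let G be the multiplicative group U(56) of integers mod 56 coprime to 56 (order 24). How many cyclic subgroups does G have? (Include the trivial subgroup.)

Group the elements of G by the cyclic subgroup they generate; each cyclic subgroup of order d accounts for φ(d) elements.
Cyclic subgroups by order — order 1: 1; order 2: 7; order 3: 1; order 6: 7.
Total: 16.

16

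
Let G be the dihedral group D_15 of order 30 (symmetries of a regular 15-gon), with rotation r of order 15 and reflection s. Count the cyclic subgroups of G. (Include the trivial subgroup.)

Each element a generates a cyclic subgroup ⟨a⟩; distinct elements may generate the same one (a cyclic group of order d has φ(d) generators).
Cyclic subgroups by order — order 1: 1; order 2: 15; order 3: 1; order 5: 1; order 15: 1.
Total: 19.

19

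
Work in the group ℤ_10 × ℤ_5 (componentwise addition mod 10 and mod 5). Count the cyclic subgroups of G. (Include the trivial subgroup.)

Group the elements of G by the cyclic subgroup they generate; each cyclic subgroup of order d accounts for φ(d) elements.
Cyclic subgroups by order — order 1: 1; order 2: 1; order 5: 6; order 10: 6.
Total: 14.

14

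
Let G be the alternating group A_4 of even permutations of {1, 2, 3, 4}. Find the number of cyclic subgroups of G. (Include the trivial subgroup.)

Each element a generates a cyclic subgroup ⟨a⟩; distinct elements may generate the same one (a cyclic group of order d has φ(d) generators).
Cyclic subgroups by order — order 1: 1; order 2: 3; order 3: 4.
Total: 8.

8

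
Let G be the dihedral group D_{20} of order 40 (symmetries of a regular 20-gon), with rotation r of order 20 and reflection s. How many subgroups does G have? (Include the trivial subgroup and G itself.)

|G| = 40, so by Lagrange every subgroup order divides 40. Divisors: 1, 2, 4, 5, 8, 10, 20, 40.
Subgroups by order — order 1: 1; order 2: 21; order 4: 11; order 5: 1; order 8: 5; order 10: 5; order 20: 3; order 40: 1.
Total: 1 + 21 + 11 + 1 + 5 + 5 + 3 + 1 = 48.

48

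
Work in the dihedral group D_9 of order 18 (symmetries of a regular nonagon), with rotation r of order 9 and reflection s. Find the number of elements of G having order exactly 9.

The elements of order 9 are: r, r^2, r^4, r^5, r^7, r^8.
That's 6.

6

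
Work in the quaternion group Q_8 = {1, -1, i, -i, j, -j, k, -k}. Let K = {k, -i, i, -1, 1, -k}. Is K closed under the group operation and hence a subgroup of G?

No

|K| = 6 does not divide |G| = 8, so by Lagrange K is not a subgroup.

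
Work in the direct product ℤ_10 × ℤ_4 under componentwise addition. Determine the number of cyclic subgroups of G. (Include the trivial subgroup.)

Each element a generates a cyclic subgroup ⟨a⟩; distinct elements may generate the same one (a cyclic group of order d has φ(d) generators).
Cyclic subgroups by order — order 1: 1; order 2: 3; order 4: 2; order 5: 1; order 10: 3; order 20: 2.
Total: 12.

12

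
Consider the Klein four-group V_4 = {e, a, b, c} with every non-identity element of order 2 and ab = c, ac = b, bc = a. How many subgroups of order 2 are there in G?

|G| = 4 and 2 | 4, so subgroups of order 2 are possible by Lagrange.
The subgroups of order 2 are: {e, a}; {e, b}; {e, c}.
So G has 3 subgroups of order 2.

3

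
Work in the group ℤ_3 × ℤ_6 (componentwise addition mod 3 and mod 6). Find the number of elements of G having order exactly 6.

8

An element (a,b) has order lcm(ord(a), ord(b)); count pairs with lcm equal to 6.
Enumerating gives 8 such elements.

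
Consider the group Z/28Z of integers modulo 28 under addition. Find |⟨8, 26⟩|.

|⟨8⟩| = 7 and |⟨26⟩| = 14, so |H| is a multiple of lcm(7, 14) = 14 and divides |G| = 28.
Closing under the operation: H = {0, 2, 4, 6, 8, 10, 12, 14, 16, 18, 20, 22, 24, 26}, so |H| = 14.

14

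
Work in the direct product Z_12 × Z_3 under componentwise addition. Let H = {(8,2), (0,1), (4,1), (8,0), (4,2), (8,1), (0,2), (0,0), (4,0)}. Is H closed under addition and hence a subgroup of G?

Yes

|H| = 9 divides |G| = 36, consistent with Lagrange.
H contains the identity, every element's inverse is in H, and H is closed under +: it is a subgroup.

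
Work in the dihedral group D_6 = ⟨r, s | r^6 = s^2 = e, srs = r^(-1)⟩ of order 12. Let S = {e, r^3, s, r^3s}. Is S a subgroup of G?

Yes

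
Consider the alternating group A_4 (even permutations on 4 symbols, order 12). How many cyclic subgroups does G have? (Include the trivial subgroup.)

Each element a generates a cyclic subgroup ⟨a⟩; distinct elements may generate the same one (a cyclic group of order d has φ(d) generators).
Cyclic subgroups by order — order 1: 1; order 2: 3; order 3: 4.
Total: 8.

8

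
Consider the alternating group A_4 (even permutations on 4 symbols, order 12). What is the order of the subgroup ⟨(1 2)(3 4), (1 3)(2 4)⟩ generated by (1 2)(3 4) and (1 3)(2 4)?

4

|⟨(1 2)(3 4)⟩| = 2 and |⟨(1 3)(2 4)⟩| = 2, so |H| is a multiple of lcm(2, 2) = 2 and divides |G| = 12.
Closing under the operation: H = {e, (1 2)(3 4), (1 3)(2 4), (1 4)(2 3)}, so |H| = 4.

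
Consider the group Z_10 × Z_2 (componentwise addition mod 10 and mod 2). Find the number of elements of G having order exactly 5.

An element (a,b) has order lcm(ord(a), ord(b)); count pairs with lcm equal to 5.
Enumerating gives 4 such elements.

4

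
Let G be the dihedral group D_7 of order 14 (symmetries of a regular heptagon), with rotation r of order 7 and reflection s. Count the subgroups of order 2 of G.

|G| = 14 and 2 | 14, so subgroups of order 2 are possible by Lagrange.
The subgroups of order 2 are: {e, r^2s}; {e, r^3s}; {e, r^4s}; {e, r^5s}; … (7 in all).
So G has 7 subgroups of order 2.

7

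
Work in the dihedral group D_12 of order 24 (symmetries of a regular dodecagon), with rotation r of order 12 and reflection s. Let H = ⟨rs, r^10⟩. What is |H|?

|⟨rs⟩| = 2 and |⟨r^10⟩| = 6, so |H| is a multiple of lcm(2, 6) = 6 and divides |G| = 24.
Closing under the operation: H = {e, r^2, r^4, r^6, r^8, r^10, rs, r^3s, r^5s, r^7s, r^9s, r^11s}, so |H| = 12.

12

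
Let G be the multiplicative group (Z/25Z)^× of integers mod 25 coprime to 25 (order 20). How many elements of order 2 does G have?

1

The elements of order 2 are: 24.
That's 1.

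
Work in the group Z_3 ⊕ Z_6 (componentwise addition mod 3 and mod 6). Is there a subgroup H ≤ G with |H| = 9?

Yes

9 | 18. A subgroup of order 9 is {(0,0), (0,2), (0,4), (1,0), (1,2), (1,4), (2,0), (2,2), (2,4)}.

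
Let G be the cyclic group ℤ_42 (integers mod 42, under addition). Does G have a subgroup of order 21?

Yes

21 | 42. A subgroup of order 21 is {0, 2, 4, 6, 8, 10, 12, 14, 16, 18, 20, 22, 24, 26, 28, 30, 32, 34, 36, 38, 40}.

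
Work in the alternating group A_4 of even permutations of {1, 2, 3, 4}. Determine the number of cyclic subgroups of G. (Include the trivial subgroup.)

Group the elements of G by the cyclic subgroup they generate; each cyclic subgroup of order d accounts for φ(d) elements.
Cyclic subgroups by order — order 1: 1; order 2: 3; order 3: 4.
Total: 8.

8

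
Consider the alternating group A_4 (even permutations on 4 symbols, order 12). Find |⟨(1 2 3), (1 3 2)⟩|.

|⟨(1 2 3)⟩| = 3 and |⟨(1 3 2)⟩| = 3, so |H| is a multiple of lcm(3, 3) = 3 and divides |G| = 12.
Closing under the operation: H = {e, (1 2 3), (1 3 2)}, so |H| = 3.

3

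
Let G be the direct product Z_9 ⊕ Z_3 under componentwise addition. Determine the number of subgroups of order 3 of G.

|G| = 27 and 3 | 27, so subgroups of order 3 are possible by Lagrange.
The subgroups of order 3 are: {(0,0), (0,1), (0,2)}; {(0,0), (3,0), (6,0)}; {(0,0), (3,1), (6,2)}; {(0,0), (3,2), (6,1)}.
So G has 4 subgroups of order 3.

4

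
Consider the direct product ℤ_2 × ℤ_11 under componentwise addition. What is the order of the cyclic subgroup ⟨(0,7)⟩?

11

The order of (0,7) in Z_2 × Z_11 is lcm(ord(0) in Z_2, ord(7) in Z_11).
ord(0) = 1 and ord(7) = 11, so |⟨(0,7)⟩| = lcm(1, 11) = 11.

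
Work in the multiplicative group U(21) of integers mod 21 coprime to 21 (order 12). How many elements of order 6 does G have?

6

The elements of order 6 are: 2, 5, 10, 11, 17, 19.
That's 6.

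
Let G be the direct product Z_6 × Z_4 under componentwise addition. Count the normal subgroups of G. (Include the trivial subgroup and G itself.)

16

G is abelian, so every subgroup is normal.
G has 16 subgroups in total, hence 16 normal subgroups.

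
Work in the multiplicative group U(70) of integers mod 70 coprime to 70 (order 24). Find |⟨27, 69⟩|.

|⟨27⟩| = 4 and |⟨69⟩| = 2, so |H| is a multiple of lcm(4, 2) = 4 and divides |G| = 24.
Closing under the operation: H = {1, 13, 27, 29, 41, 43, 57, 69}, so |H| = 8.

8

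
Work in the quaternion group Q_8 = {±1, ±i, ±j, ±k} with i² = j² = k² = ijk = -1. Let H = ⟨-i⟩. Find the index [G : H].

2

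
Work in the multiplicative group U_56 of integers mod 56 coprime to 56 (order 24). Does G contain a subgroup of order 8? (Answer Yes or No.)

Yes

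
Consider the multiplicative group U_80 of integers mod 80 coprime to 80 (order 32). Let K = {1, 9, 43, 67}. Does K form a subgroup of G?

|K| = 4 divides |G| = 32, consistent with Lagrange.
K contains the identity, every element's inverse is in K, and K is closed under ·: it is a subgroup.
In fact K = ⟨67⟩.

Yes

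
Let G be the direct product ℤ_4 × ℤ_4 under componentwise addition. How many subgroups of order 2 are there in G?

|G| = 16 and 2 | 16, so subgroups of order 2 are possible by Lagrange.
The subgroups of order 2 are: {(0,0), (0,2)}; {(0,0), (2,0)}; {(0,0), (2,2)}.
So G has 3 subgroups of order 2.

3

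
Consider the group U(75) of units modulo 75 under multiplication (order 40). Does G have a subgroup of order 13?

13 does not divide |G| = 40, so by Lagrange no subgroup of order 13 exists.

No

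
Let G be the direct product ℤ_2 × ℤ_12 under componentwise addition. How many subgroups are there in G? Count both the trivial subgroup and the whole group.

16

|G| = 24, so by Lagrange every subgroup order divides 24. Divisors: 1, 2, 3, 4, 6, 8, 12, 24.
Subgroups by order — order 1: 1; order 2: 3; order 3: 1; order 4: 3; order 6: 3; order 8: 1; order 12: 3; order 24: 1.
Total: 1 + 3 + 1 + 3 + 3 + 1 + 3 + 1 = 16.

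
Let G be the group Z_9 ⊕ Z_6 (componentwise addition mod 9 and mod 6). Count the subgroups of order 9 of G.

4

|G| = 54 and 9 | 54, so subgroups of order 9 are possible by Lagrange.
The subgroups of order 9 are: {(0,0), (0,2), (0,4), (3,0), (3,2), (3,4), (6,0), (6,2), (6,4)}; {(0,0), (1,0), (2,0), (3,0), (4,0), (5,0), (6,0), (7,0), (8,0)}; {(0,0), (1,2), (2,4), (3,0), (4,2), (5,4), (6,0), (7,2), (8,4)}; {(0,0), (1,4), (2,2), (3,0), (4,4), (5,2), (6,0), (7,4), (8,2)}.
So G has 4 subgroups of order 9.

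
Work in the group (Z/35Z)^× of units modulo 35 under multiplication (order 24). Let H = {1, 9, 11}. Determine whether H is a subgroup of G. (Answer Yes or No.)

11 ∈ H but its inverse 16 ∉ H, so H is not a subgroup.

No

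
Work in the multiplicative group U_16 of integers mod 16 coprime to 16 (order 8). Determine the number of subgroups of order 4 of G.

3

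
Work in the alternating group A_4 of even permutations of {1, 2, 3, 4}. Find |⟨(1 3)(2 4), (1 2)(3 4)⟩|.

4

|⟨(1 3)(2 4)⟩| = 2 and |⟨(1 2)(3 4)⟩| = 2, so |H| is a multiple of lcm(2, 2) = 2 and divides |G| = 12.
Closing under the operation: H = {e, (1 2)(3 4), (1 3)(2 4), (1 4)(2 3)}, so |H| = 4.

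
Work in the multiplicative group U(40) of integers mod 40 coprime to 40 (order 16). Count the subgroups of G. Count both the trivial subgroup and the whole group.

|G| = 16, so by Lagrange every subgroup order divides 16. Divisors: 1, 2, 4, 8, 16.
Subgroups by order — order 1: 1; order 2: 7; order 4: 11; order 8: 7; order 16: 1.
Total: 1 + 7 + 11 + 7 + 1 = 27.

27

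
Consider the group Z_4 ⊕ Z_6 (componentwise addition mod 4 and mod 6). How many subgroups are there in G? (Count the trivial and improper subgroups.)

16

|G| = 24, so by Lagrange every subgroup order divides 24. Divisors: 1, 2, 3, 4, 6, 8, 12, 24.
Subgroups by order — order 1: 1; order 2: 3; order 3: 1; order 4: 3; order 6: 3; order 8: 1; order 12: 3; order 24: 1.
Total: 1 + 3 + 1 + 3 + 3 + 1 + 3 + 1 = 16.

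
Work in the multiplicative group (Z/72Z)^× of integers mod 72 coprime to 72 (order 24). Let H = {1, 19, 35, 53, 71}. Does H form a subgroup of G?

|H| = 5 does not divide |G| = 24, so by Lagrange H is not a subgroup.

No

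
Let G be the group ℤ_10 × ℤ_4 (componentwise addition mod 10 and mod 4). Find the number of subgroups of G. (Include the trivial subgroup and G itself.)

16

|G| = 40, so by Lagrange every subgroup order divides 40. Divisors: 1, 2, 4, 5, 8, 10, 20, 40.
Subgroups by order — order 1: 1; order 2: 3; order 4: 3; order 5: 1; order 8: 1; order 10: 3; order 20: 3; order 40: 1.
Total: 1 + 3 + 3 + 1 + 1 + 3 + 3 + 1 = 16.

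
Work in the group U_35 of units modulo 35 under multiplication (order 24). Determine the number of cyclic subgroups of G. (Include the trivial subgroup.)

12

Group the elements of G by the cyclic subgroup they generate; each cyclic subgroup of order d accounts for φ(d) elements.
Cyclic subgroups by order — order 1: 1; order 2: 3; order 3: 1; order 4: 2; order 6: 3; order 12: 2.
Total: 12.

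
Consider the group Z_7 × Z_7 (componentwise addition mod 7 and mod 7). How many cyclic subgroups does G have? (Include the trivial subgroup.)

9

Group the elements of G by the cyclic subgroup they generate; each cyclic subgroup of order d accounts for φ(d) elements.
Cyclic subgroups by order — order 1: 1; order 7: 8.
Total: 9.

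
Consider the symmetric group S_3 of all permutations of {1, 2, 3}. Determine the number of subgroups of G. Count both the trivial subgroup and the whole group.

|G| = 6, so by Lagrange every subgroup order divides 6. Divisors: 1, 2, 3, 6.
Subgroups by order — order 1: 1; order 2: 3; order 3: 1; order 6: 1.
Total: 1 + 3 + 1 + 1 = 6.

6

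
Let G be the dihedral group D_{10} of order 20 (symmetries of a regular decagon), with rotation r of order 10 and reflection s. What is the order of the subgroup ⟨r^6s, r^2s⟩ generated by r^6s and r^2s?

|⟨r^6s⟩| = 2 and |⟨r^2s⟩| = 2, so |H| is a multiple of lcm(2, 2) = 2 and divides |G| = 20.
Closing under the operation: H = {e, r^2, r^4, r^6, r^8, s, r^2s, r^4s, r^6s, r^8s}, so |H| = 10.

10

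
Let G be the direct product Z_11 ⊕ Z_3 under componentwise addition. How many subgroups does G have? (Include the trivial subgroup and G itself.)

|G| = 33, so by Lagrange every subgroup order divides 33. Divisors: 1, 3, 11, 33.
Subgroups by order — order 1: 1; order 3: 1; order 11: 1; order 33: 1.
Total: 1 + 1 + 1 + 1 = 4.

4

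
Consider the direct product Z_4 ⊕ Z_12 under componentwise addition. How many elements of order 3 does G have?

2

An element (a,b) has order lcm(ord(a), ord(b)); count pairs with lcm equal to 3.
Enumerating gives 2 such elements.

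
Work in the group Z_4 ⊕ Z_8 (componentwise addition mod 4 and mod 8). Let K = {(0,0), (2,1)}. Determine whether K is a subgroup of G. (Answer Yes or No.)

No

(2,1) ∈ K but its inverse (2,7) ∉ K, so K is not a subgroup.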